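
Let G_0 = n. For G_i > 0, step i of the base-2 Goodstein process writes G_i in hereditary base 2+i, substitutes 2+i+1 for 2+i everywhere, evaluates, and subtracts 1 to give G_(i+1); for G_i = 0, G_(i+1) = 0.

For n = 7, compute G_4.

46657

7 —HB2→ 2^2 + 2 + 1 —bump→ 3^3 + 3 + 1 = 31 —(−1)→ 30
30 —HB3→ 3^3 + 3 —bump→ 4^4 + 4 = 260 —(−1)→ 259
259 —HB4→ 4^4 + 3 —bump→ 5^5 + 3 = 3128 —(−1)→ 3127
3127 —HB5→ 5^5 + 2 —bump→ 6^6 + 2 = 46658 —(−1)→ 46657
46657 —HB6→ 6^6 + 1 —bump→ 7^7 + 1 = 823544 —(−1)→ 823543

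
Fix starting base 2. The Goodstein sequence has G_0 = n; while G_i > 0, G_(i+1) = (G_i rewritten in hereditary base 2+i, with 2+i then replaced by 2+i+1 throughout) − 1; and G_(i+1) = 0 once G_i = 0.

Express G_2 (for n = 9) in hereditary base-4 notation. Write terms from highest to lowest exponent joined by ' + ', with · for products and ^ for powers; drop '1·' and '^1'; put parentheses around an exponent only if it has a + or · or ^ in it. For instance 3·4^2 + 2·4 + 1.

3·4^4 + 3·4^3 + 3·4^2 + 3·4 + 3

9 —HB2→ 2^(2 + 1) + 1 —bump→ 3^(3 + 1) + 1 = 82 —(−1)→ 81
81 —HB3→ 3^(3 + 1) —bump→ 4^(4 + 1) = 1024 —(−1)→ 1023
1023 —HB4→ 3·4^4 + 3·4^3 + 3·4^2 + 3·4 + 3 —bump→ 3·5^5 + 3·5^3 + 3·5^2 + 3·5 + 3 = 9843 —(−1)→ 9842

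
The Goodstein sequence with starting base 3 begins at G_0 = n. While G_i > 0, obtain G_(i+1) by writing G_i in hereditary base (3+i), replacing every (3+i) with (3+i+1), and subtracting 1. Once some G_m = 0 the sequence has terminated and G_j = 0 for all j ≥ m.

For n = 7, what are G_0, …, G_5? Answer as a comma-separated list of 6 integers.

7 —HB3→ 2·3 + 1 —bump→ 2·4 + 1 = 9 —(−1)→ 8
8 —HB4→ 2·4 —bump→ 2·5 = 10 —(−1)→ 9
9 —HB5→ 5 + 4 —bump→ 6 + 4 = 10 —(−1)→ 9
9 —HB6→ 6 + 3 —bump→ 7 + 3 = 10 —(−1)→ 9
9 —HB7→ 7 + 2 —bump→ 8 + 2 = 10 —(−1)→ 9

7, 8, 9, 9, 9, 9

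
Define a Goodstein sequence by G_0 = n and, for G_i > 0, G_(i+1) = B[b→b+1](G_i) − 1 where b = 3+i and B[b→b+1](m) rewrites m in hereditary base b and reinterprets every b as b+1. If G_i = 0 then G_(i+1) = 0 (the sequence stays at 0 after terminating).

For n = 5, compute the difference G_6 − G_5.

-1

G_0 = 5. HB_3(5) = 3 + 2. Bump = 6. G_1 = 5.
G_1 = 5. HB_4(5) = 4 + 1. Bump = 6. G_2 = 5.
G_2 = 5. HB_5(5) = 5. Bump = 6. G_3 = 5.
G_3 = 5. HB_6(5) = 5. Bump = 5. G_4 = 4.
G_4 = 4. HB_7(4) = 4. Bump = 4. G_5 = 3.
G_5 = 3. HB_8(3) = 3. Bump = 3. G_6 = 2.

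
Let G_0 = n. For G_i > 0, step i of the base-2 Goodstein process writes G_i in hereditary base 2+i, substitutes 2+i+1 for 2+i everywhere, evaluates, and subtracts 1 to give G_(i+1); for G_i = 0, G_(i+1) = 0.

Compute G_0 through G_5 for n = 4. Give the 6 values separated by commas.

4 —HB2→ 2^2 —bump→ 3^3 = 27 —(−1)→ 26
26 —HB3→ 2·3^2 + 2·3 + 2 —bump→ 2·4^2 + 2·4 + 2 = 42 —(−1)→ 41
41 —HB4→ 2·4^2 + 2·4 + 1 —bump→ 2·5^2 + 2·5 + 1 = 61 —(−1)→ 60
60 —HB5→ 2·5^2 + 2·5 —bump→ 2·6^2 + 2·6 = 84 —(−1)→ 83
83 —HB6→ 2·6^2 + 6 + 5 —bump→ 2·7^2 + 7 + 5 = 110 —(−1)→ 109

4, 26, 41, 60, 83, 109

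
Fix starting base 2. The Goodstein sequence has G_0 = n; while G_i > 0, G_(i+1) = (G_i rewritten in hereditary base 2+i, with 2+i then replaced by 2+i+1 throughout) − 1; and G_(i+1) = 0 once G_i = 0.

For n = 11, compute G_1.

84

11 —HB2→ 2^(2 + 1) + 2 + 1 —bump→ 3^(3 + 1) + 3 + 1 = 85 —(−1)→ 84
84 —HB3→ 3^(3 + 1) + 3 —bump→ 4^(4 + 1) + 4 = 1028 —(−1)→ 1027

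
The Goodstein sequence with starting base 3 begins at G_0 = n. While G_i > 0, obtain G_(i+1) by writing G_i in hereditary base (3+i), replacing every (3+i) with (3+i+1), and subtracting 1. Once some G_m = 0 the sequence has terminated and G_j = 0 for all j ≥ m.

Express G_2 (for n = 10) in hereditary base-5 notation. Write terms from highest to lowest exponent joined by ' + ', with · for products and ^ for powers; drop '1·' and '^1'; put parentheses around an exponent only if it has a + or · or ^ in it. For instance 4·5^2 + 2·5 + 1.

4·5 + 4

G_0=10  [base 3] 3^2 + 1  →[3↦4]→  4^2 + 1 = 17  −1 ⇒ G_1=16
G_1=16  [base 4] 4^2  →[4↦5]→  5^2 = 25  −1 ⇒ G_2=24
G_2=24  [base 5] 4·5 + 4  →[5↦6]→  4·6 + 4 = 28  −1 ⇒ G_3=27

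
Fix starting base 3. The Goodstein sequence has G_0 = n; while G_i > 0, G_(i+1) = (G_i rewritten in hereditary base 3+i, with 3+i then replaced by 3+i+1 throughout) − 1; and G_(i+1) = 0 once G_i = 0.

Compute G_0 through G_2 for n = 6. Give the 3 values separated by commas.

G_0=6  [base 3] 2·3  →[3↦4]→  2·4 = 8  −1 ⇒ G_1=7
G_1=7  [base 4] 4 + 3  →[4↦5]→  5 + 3 = 8  −1 ⇒ G_2=7

6, 7, 7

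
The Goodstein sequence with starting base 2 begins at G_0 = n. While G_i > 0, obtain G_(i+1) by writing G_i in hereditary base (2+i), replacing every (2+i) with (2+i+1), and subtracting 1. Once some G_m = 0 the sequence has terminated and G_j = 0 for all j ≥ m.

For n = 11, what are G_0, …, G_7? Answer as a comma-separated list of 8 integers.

11, 84, 1027, 15627, 279937, 5764801, 134217727, 2749609302

[0] 11 ≡ 2^(2 + 1) + 2 + 1 (base 2). Lift 3: 85. −1: 84.
[1] 84 ≡ 3^(3 + 1) + 3 (base 3). Lift 4: 1028. −1: 1027.
[2] 1027 ≡ 4^(4 + 1) + 3 (base 4). Lift 5: 15628. −1: 15627.
[3] 15627 ≡ 5^(5 + 1) + 2 (base 5). Lift 6: 279938. −1: 279937.
[4] 279937 ≡ 6^(6 + 1) + 1 (base 6). Lift 7: 5764802. −1: 5764801.
[5] 5764801 ≡ 7^(7 + 1) (base 7). Lift 8: 134217728. −1: 134217727.
[6] 134217727 ≡ 7·8^8 + 7·8^7 + 7·8^6 + 7·8^5 + 7·8^4 + 7·8^3 + 7·8^2 + 7·8 + 7 (base 8). Lift 9: 2749609303. −1: 2749609302.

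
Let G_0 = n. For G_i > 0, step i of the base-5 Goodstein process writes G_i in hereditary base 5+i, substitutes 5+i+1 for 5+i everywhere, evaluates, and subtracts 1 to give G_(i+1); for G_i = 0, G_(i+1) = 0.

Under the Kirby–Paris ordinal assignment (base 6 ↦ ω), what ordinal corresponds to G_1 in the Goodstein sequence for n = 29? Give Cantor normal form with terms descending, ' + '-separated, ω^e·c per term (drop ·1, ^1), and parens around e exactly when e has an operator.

ω^2 + 3

step 0: 29 = 5^2 + 4; sub 6 for 5: 6^2 + 4; = 40; G_1 = 40−1 = 39
step 1: 39 = 6^2 + 3; sub 7 for 6: 7^2 + 3; = 52; G_2 = 52−1 = 51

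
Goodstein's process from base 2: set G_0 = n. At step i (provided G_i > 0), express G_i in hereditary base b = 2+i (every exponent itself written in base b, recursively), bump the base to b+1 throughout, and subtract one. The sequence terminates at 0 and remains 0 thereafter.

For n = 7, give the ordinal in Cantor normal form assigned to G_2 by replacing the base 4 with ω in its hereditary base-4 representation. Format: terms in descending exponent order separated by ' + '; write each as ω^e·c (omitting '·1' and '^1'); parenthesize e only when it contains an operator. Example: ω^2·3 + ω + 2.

ω^ω + 3

7 —HB2→ 2^2 + 2 + 1 —bump→ 3^3 + 3 + 1 = 31 —(−1)→ 30
30 —HB3→ 3^3 + 3 —bump→ 4^4 + 4 = 260 —(−1)→ 259
259 —HB4→ 4^4 + 3 —bump→ 5^5 + 3 = 3128 —(−1)→ 3127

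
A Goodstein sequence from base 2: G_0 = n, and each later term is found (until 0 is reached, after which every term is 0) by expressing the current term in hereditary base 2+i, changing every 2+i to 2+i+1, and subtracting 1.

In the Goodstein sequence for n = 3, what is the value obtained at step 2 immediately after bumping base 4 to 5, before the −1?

3

G_0=3  [base 2] 2 + 1  →[2↦3]→  3 + 1 = 4  −1 ⇒ G_1=3
G_1=3  [base 3] 3  →[3↦4]→  4 = 4  −1 ⇒ G_2=3
G_2=3  [base 4] 3  →[4↦5]→  3 = 3  −1 ⇒ G_3=2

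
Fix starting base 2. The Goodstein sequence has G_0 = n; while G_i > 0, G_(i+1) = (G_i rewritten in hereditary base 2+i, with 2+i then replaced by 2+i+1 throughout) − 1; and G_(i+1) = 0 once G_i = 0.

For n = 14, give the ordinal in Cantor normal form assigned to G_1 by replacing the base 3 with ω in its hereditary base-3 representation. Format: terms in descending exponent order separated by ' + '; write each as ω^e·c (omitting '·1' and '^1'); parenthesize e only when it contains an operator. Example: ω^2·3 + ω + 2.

[0] 14 ≡ 2^(2 + 1) + 2^2 + 2 (base 2). Lift 3: 111. −1: 110.
[1] 110 ≡ 3^(3 + 1) + 3^3 + 2 (base 3). Lift 4: 1282. −1: 1281.

ω^(ω + 1) + ω^ω + 2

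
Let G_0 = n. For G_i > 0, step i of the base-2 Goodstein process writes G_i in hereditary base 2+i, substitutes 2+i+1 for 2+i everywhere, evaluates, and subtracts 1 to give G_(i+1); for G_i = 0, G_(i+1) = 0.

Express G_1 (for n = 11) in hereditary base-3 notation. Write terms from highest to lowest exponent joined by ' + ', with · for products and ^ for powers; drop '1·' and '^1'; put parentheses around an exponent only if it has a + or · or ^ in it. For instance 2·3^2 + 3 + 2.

11 —HB2→ 2^(2 + 1) + 2 + 1 —bump→ 3^(3 + 1) + 3 + 1 = 85 —(−1)→ 84
84 —HB3→ 3^(3 + 1) + 3 —bump→ 4^(4 + 1) + 4 = 1028 —(−1)→ 1027

3^(3 + 1) + 3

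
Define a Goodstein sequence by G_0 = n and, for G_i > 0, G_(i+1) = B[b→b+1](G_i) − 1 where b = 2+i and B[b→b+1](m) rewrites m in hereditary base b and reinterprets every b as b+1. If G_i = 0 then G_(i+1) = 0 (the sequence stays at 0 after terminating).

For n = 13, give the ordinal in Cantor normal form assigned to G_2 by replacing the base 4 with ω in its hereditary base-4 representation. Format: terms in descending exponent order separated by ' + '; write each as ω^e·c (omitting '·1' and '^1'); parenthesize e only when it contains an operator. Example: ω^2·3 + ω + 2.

ω^(ω + 1) + ω^3·3 + ω^2·3 + ω·3 + 3

G_0=13  [base 2] 2^(2 + 1) + 2^2 + 1  →[2↦3]→  3^(3 + 1) + 3^3 + 1 = 109  −1 ⇒ G_1=108
G_1=108  [base 3] 3^(3 + 1) + 3^3  →[3↦4]→  4^(4 + 1) + 4^4 = 1280  −1 ⇒ G_2=1279
G_2=1279  [base 4] 4^(4 + 1) + 3·4^3 + 3·4^2 + 3·4 + 3  →[4↦5]→  5^(5 + 1) + 3·5^3 + 3·5^2 + 3·5 + 3 = 16093  −1 ⇒ G_3=16092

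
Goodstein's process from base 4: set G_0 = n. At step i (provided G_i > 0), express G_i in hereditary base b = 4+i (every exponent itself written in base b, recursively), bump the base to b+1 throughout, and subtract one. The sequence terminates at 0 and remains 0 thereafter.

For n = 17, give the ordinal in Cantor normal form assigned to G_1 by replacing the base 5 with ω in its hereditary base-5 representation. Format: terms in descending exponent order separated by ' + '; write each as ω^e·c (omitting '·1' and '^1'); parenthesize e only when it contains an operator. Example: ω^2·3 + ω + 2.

ω^2

G_0=17  [base 4] 4^2 + 1  →[4↦5]→  5^2 + 1 = 26  −1 ⇒ G_1=25
G_1=25  [base 5] 5^2  →[5↦6]→  6^2 = 36  −1 ⇒ G_2=35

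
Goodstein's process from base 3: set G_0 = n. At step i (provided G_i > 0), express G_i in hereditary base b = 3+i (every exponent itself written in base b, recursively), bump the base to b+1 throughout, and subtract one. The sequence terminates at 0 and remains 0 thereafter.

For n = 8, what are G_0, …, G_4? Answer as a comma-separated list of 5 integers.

8, 9, 10, 11, 11

G_0 = 8. HB_3(8) = 2·3 + 2. Bump = 10. G_1 = 9.
G_1 = 9. HB_4(9) = 2·4 + 1. Bump = 11. G_2 = 10.
G_2 = 10. HB_5(10) = 2·5. Bump = 12. G_3 = 11.
G_3 = 11. HB_6(11) = 6 + 5. Bump = 12. G_4 = 11.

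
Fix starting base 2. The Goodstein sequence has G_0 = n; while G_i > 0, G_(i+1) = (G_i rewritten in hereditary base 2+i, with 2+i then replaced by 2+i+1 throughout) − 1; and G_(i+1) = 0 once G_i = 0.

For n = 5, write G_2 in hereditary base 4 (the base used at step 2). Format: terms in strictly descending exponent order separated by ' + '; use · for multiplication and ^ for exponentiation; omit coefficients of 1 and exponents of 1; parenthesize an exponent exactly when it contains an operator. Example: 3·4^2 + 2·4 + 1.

(0) 5|_2 = 2^2 + 1 ↦ 3^3 + 1|_3 = 28 ⇒ 27
(1) 27|_3 = 3^3 ↦ 4^4|_4 = 256 ⇒ 255
(2) 255|_4 = 3·4^3 + 3·4^2 + 3·4 + 3 ↦ 3·5^3 + 3·5^2 + 3·5 + 3|_5 = 468 ⇒ 467

3·4^3 + 3·4^2 + 3·4 + 3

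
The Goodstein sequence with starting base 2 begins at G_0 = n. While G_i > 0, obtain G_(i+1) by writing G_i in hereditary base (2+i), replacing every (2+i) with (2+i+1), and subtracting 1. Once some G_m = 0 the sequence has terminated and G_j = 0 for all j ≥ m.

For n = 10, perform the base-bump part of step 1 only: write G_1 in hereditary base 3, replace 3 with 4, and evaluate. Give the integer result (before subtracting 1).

1026

step 0: 10 = 2^(2 + 1) + 2; sub 3 for 2: 3^(3 + 1) + 3; = 84; G_1 = 84−1 = 83
step 1: 83 = 3^(3 + 1) + 2; sub 4 for 3: 4^(4 + 1) + 2; = 1026; G_2 = 1026−1 = 1025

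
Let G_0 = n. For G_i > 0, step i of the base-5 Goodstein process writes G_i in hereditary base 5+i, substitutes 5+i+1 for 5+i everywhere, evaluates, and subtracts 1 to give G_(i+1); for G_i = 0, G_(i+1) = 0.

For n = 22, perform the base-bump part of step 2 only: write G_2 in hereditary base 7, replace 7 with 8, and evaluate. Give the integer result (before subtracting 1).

G_0=22  [base 5] 4·5 + 2  →[5↦6]→  4·6 + 2 = 26  −1 ⇒ G_1=25
G_1=25  [base 6] 4·6 + 1  →[6↦7]→  4·7 + 1 = 29  −1 ⇒ G_2=28
G_2=28  [base 7] 4·7  →[7↦8]→  4·8 = 32  −1 ⇒ G_3=31

32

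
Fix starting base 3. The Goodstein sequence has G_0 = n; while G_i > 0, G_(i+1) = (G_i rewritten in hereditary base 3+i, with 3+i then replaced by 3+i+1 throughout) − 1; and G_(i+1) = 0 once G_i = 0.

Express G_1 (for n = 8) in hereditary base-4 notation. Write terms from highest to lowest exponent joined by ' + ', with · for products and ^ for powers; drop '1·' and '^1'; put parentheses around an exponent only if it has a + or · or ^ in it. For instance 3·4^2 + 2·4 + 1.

[0] 8 ≡ 2·3 + 2 (base 3). Lift 4: 10. −1: 9.
[1] 9 ≡ 2·4 + 1 (base 4). Lift 5: 11. −1: 10.

2·4 + 1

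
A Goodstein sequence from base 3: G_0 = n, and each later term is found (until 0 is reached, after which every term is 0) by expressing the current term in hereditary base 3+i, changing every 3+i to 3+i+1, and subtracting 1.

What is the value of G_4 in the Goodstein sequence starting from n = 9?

step 0: 9 = 3^2; sub 4 for 3: 4^2; = 16; G_1 = 16−1 = 15
step 1: 15 = 3·4 + 3; sub 5 for 4: 3·5 + 3; = 18; G_2 = 18−1 = 17
step 2: 17 = 3·5 + 2; sub 6 for 5: 3·6 + 2; = 20; G_3 = 20−1 = 19
step 3: 19 = 3·6 + 1; sub 7 for 6: 3·7 + 1; = 22; G_4 = 22−1 = 21
step 4: 21 = 3·7; sub 8 for 7: 3·8; = 24; G_5 = 24−1 = 23

21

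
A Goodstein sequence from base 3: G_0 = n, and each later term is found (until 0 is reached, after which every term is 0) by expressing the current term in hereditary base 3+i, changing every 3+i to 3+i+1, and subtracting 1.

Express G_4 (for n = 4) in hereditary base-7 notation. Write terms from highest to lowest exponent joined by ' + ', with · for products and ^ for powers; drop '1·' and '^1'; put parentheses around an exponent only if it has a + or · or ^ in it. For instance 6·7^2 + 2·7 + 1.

base 3: 4 = 3 + 1; at 4: 4 + 1 = 5; next = 4
base 4: 4 = 4; at 5: 5 = 5; next = 4
base 5: 4 = 4; at 6: 4 = 4; next = 3
base 6: 3 = 3; at 7: 3 = 3; next = 2

2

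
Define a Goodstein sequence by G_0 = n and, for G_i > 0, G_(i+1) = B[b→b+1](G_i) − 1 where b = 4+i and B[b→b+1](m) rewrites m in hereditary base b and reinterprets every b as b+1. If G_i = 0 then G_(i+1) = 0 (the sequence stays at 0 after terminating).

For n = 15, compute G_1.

17

G_0=15  [base 4] 3·4 + 3  →[4↦5]→  3·5 + 3 = 18  −1 ⇒ G_1=17
G_1=17  [base 5] 3·5 + 2  →[5↦6]→  3·6 + 2 = 20  −1 ⇒ G_2=19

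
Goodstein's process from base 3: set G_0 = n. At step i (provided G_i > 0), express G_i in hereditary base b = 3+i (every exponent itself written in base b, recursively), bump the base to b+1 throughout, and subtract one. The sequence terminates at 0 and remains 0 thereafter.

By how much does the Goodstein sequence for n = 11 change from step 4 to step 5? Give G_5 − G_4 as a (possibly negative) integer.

4

i=0: 11 = 3^2 + 2 (b=3); 3→4: 4^2 + 2 = 18; 18−1 = 17
i=1: 17 = 4^2 + 1 (b=4); 4→5: 5^2 + 1 = 26; 26−1 = 25
i=2: 25 = 5^2 (b=5); 5→6: 6^2 = 36; 36−1 = 35
i=3: 35 = 5·6 + 5 (b=6); 6→7: 5·7 + 5 = 40; 40−1 = 39
i=4: 39 = 5·7 + 4 (b=7); 7→8: 5·8 + 4 = 44; 44−1 = 43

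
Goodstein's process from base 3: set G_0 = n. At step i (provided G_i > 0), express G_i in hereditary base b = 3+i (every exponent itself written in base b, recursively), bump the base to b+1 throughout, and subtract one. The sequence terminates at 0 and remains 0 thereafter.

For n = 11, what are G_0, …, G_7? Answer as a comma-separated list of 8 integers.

G_0 = 11. HB_3(11) = 3^2 + 2. Bump = 18. G_1 = 17.
G_1 = 17. HB_4(17) = 4^2 + 1. Bump = 26. G_2 = 25.
G_2 = 25. HB_5(25) = 5^2. Bump = 36. G_3 = 35.
G_3 = 35. HB_6(35) = 5·6 + 5. Bump = 40. G_4 = 39.
G_4 = 39. HB_7(39) = 5·7 + 4. Bump = 44. G_5 = 43.
G_5 = 43. HB_8(43) = 5·8 + 3. Bump = 48. G_6 = 47.
G_6 = 47. HB_9(47) = 5·9 + 2. Bump = 52. G_7 = 51.

11, 17, 25, 35, 39, 43, 47, 51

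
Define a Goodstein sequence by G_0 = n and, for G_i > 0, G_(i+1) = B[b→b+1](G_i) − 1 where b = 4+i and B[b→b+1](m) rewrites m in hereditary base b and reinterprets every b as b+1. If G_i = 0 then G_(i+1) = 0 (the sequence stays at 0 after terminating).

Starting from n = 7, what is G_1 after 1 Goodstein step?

7

[0] 7 ≡ 4 + 3 (base 4). Lift 5: 8. −1: 7.
[1] 7 ≡ 5 + 2 (base 5). Lift 6: 8. −1: 7.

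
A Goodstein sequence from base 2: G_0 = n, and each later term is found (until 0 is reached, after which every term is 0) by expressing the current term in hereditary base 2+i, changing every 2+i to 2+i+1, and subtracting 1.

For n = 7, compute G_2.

7 —HB2→ 2^2 + 2 + 1 —bump→ 3^3 + 3 + 1 = 31 —(−1)→ 30
30 —HB3→ 3^3 + 3 —bump→ 4^4 + 4 = 260 —(−1)→ 259
259 —HB4→ 4^4 + 3 —bump→ 5^5 + 3 = 3128 —(−1)→ 3127

259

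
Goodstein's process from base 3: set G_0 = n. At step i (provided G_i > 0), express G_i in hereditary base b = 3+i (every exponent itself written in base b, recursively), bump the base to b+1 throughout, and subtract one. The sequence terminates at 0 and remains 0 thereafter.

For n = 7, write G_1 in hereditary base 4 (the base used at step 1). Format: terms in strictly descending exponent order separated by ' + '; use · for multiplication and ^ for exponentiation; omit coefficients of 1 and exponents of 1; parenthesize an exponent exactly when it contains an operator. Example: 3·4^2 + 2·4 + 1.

2·4

G_0 = 7. HB_3(7) = 2·3 + 1. Bump = 9. G_1 = 8.
G_1 = 8. HB_4(8) = 2·4. Bump = 10. G_2 = 9.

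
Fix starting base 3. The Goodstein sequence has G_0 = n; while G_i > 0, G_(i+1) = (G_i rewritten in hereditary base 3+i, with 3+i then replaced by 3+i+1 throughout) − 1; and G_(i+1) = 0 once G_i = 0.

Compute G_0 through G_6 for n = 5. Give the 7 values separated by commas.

i=0: 5 = 3 + 2 (b=3); 3→4: 4 + 2 = 6; 6−1 = 5
i=1: 5 = 4 + 1 (b=4); 4→5: 5 + 1 = 6; 6−1 = 5
i=2: 5 = 5 (b=5); 5→6: 6 = 6; 6−1 = 5
i=3: 5 = 5 (b=6); 6→7: 5 = 5; 5−1 = 4
i=4: 4 = 4 (b=7); 7→8: 4 = 4; 4−1 = 3
i=5: 3 = 3 (b=8); 8→9: 3 = 3; 3−1 = 2

5, 5, 5, 5, 4, 3, 2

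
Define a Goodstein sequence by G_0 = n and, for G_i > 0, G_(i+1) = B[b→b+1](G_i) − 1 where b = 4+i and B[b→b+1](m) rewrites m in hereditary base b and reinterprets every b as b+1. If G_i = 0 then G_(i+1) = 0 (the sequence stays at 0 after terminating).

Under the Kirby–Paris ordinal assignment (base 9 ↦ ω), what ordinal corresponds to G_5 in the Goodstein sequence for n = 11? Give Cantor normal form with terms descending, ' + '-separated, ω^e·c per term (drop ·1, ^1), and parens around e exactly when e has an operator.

[0] 11 ≡ 2·4 + 3 (base 4). Lift 5: 13. −1: 12.
[1] 12 ≡ 2·5 + 2 (base 5). Lift 6: 14. −1: 13.
[2] 13 ≡ 2·6 + 1 (base 6). Lift 7: 15. −1: 14.
[3] 14 ≡ 2·7 (base 7). Lift 8: 16. −1: 15.
[4] 15 ≡ 8 + 7 (base 8). Lift 9: 16. −1: 15.
[5] 15 ≡ 9 + 6 (base 9). Lift 10: 16. −1: 15.

ω + 6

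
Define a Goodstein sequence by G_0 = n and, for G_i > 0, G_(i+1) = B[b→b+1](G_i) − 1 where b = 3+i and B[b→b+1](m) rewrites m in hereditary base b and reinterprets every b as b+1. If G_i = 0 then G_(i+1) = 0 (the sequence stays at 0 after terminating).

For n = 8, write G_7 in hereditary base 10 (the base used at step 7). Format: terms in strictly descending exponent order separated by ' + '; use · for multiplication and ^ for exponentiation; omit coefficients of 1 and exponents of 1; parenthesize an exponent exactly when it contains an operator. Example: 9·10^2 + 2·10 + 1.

10 + 1

G_0 = 8. HB_3(8) = 2·3 + 2. Bump = 10. G_1 = 9.
G_1 = 9. HB_4(9) = 2·4 + 1. Bump = 11. G_2 = 10.
G_2 = 10. HB_5(10) = 2·5. Bump = 12. G_3 = 11.
G_3 = 11. HB_6(11) = 6 + 5. Bump = 12. G_4 = 11.
G_4 = 11. HB_7(11) = 7 + 4. Bump = 12. G_5 = 11.
G_5 = 11. HB_8(11) = 8 + 3. Bump = 12. G_6 = 11.
G_6 = 11. HB_9(11) = 9 + 2. Bump = 12. G_7 = 11.
G_7 = 11. HB_10(11) = 10 + 1. Bump = 12. G_8 = 11.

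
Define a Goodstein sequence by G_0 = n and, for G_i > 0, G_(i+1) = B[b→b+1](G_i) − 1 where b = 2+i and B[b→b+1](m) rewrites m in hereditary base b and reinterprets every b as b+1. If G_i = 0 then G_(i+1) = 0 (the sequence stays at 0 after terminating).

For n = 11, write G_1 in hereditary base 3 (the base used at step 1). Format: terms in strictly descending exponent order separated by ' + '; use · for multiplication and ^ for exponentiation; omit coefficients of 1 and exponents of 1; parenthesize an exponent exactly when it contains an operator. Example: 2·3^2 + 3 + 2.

step 0: 11 = 2^(2 + 1) + 2 + 1; sub 3 for 2: 3^(3 + 1) + 3 + 1; = 85; G_1 = 85−1 = 84
step 1: 84 = 3^(3 + 1) + 3; sub 4 for 3: 4^(4 + 1) + 4; = 1028; G_2 = 1028−1 = 1027

3^(3 + 1) + 3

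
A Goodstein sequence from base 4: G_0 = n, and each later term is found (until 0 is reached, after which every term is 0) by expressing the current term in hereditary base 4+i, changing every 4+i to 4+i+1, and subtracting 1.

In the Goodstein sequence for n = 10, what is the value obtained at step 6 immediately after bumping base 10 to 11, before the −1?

14

(0) 10|_4 = 2·4 + 2 ↦ 2·5 + 2|_5 = 12 ⇒ 11
(1) 11|_5 = 2·5 + 1 ↦ 2·6 + 1|_6 = 13 ⇒ 12
(2) 12|_6 = 2·6 ↦ 2·7|_7 = 14 ⇒ 13
(3) 13|_7 = 7 + 6 ↦ 8 + 6|_8 = 14 ⇒ 13
(4) 13|_8 = 8 + 5 ↦ 9 + 5|_9 = 14 ⇒ 13
(5) 13|_9 = 9 + 4 ↦ 10 + 4|_10 = 14 ⇒ 13
(6) 13|_10 = 10 + 3 ↦ 11 + 3|_11 = 14 ⇒ 13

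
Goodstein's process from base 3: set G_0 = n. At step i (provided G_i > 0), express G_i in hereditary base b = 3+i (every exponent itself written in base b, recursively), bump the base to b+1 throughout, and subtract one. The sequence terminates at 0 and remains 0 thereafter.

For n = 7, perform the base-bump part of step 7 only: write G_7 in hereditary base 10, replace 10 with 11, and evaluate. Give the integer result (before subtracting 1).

9

G_0=7  [base 3] 2·3 + 1  →[3↦4]→  2·4 + 1 = 9  −1 ⇒ G_1=8
G_1=8  [base 4] 2·4  →[4↦5]→  2·5 = 10  −1 ⇒ G_2=9
G_2=9  [base 5] 5 + 4  →[5↦6]→  6 + 4 = 10  −1 ⇒ G_3=9
G_3=9  [base 6] 6 + 3  →[6↦7]→  7 + 3 = 10  −1 ⇒ G_4=9
G_4=9  [base 7] 7 + 2  →[7↦8]→  8 + 2 = 10  −1 ⇒ G_5=9
G_5=9  [base 8] 8 + 1  →[8↦9]→  9 + 1 = 10  −1 ⇒ G_6=9
G_6=9  [base 9] 9  →[9↦10]→  10 = 10  −1 ⇒ G_7=9
G_7=9  [base 10] 9  →[10↦11]→  9 = 9  −1 ⇒ G_8=8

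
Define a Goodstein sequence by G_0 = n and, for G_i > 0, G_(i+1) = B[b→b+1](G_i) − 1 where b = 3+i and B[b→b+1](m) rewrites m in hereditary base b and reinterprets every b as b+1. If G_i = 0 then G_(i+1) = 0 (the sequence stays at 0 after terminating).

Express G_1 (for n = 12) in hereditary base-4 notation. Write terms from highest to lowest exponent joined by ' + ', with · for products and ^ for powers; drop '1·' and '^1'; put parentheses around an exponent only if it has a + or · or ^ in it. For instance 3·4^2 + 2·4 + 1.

4^2 + 3

12 —HB3→ 3^2 + 3 —bump→ 4^2 + 4 = 20 —(−1)→ 19
19 —HB4→ 4^2 + 3 —bump→ 5^2 + 3 = 28 —(−1)→ 27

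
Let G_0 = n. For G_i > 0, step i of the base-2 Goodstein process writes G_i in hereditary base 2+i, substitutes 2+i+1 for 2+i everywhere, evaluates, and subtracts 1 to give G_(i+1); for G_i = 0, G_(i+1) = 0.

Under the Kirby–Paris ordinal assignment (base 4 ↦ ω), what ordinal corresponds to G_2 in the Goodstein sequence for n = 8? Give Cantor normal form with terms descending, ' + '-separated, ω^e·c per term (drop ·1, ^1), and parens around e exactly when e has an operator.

step 0: 8 = 2^(2 + 1); sub 3 for 2: 3^(3 + 1); = 81; G_1 = 81−1 = 80
step 1: 80 = 2·3^3 + 2·3^2 + 2·3 + 2; sub 4 for 3: 2·4^4 + 2·4^2 + 2·4 + 2; = 554; G_2 = 554−1 = 553

ω^ω·2 + ω^2·2 + ω·2 + 1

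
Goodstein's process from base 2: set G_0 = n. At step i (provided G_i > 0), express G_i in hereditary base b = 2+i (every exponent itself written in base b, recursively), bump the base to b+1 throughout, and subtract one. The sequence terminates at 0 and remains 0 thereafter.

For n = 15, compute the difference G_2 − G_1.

1172

i=0: 15 = 2^(2 + 1) + 2^2 + 2 + 1 (b=2); 2→3: 3^(3 + 1) + 3^3 + 3 + 1 = 112; 112−1 = 111
i=1: 111 = 3^(3 + 1) + 3^3 + 3 (b=3); 3→4: 4^(4 + 1) + 4^4 + 4 = 1284; 1284−1 = 1283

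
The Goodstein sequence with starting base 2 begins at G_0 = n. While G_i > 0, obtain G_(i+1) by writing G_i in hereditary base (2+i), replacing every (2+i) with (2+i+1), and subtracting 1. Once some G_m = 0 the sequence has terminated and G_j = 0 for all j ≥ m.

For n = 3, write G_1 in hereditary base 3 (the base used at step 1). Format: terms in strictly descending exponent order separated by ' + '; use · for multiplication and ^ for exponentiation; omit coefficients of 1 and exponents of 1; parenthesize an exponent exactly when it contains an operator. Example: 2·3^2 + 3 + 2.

[0] 3 ≡ 2 + 1 (base 2). Lift 3: 4. −1: 3.
[1] 3 ≡ 3 (base 3). Lift 4: 4. −1: 3.

3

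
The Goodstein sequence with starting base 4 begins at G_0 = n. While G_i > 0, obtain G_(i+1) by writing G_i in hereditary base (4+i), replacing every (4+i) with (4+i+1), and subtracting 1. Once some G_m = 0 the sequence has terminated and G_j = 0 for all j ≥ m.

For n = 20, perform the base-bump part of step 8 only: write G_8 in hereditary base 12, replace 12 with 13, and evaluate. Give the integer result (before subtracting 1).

124

(0) 20|_4 = 4^2 + 4 ↦ 5^2 + 5|_5 = 30 ⇒ 29
(1) 29|_5 = 5^2 + 4 ↦ 6^2 + 4|_6 = 40 ⇒ 39
(2) 39|_6 = 6^2 + 3 ↦ 7^2 + 3|_7 = 52 ⇒ 51
(3) 51|_7 = 7^2 + 2 ↦ 8^2 + 2|_8 = 66 ⇒ 65
(4) 65|_8 = 8^2 + 1 ↦ 9^2 + 1|_9 = 82 ⇒ 81
(5) 81|_9 = 9^2 ↦ 10^2|_10 = 100 ⇒ 99
(6) 99|_10 = 9·10 + 9 ↦ 9·11 + 9|_11 = 108 ⇒ 107
(7) 107|_11 = 9·11 + 8 ↦ 9·12 + 8|_12 = 116 ⇒ 115
(8) 115|_12 = 9·12 + 7 ↦ 9·13 + 7|_13 = 124 ⇒ 123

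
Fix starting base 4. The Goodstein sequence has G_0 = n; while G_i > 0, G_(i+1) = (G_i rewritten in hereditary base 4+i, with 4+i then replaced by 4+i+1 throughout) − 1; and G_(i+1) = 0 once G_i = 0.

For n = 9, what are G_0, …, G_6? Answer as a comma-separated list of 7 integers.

step 0: 9 = 2·4 + 1; sub 5 for 4: 2·5 + 1; = 11; G_1 = 11−1 = 10
step 1: 10 = 2·5; sub 6 for 5: 2·6; = 12; G_2 = 12−1 = 11
step 2: 11 = 6 + 5; sub 7 for 6: 7 + 5; = 12; G_3 = 12−1 = 11
step 3: 11 = 7 + 4; sub 8 for 7: 8 + 4; = 12; G_4 = 12−1 = 11
step 4: 11 = 8 + 3; sub 9 for 8: 9 + 3; = 12; G_5 = 12−1 = 11
step 5: 11 = 9 + 2; sub 10 for 9: 10 + 2; = 12; G_6 = 12−1 = 11

9, 10, 11, 11, 11, 11, 11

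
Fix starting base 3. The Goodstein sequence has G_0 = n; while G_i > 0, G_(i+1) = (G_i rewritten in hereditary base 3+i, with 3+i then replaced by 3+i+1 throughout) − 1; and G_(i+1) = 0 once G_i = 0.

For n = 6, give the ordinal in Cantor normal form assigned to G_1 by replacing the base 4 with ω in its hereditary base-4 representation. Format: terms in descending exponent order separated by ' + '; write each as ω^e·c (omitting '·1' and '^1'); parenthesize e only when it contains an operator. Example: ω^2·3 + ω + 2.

G_0=6  [base 3] 2·3  →[3↦4]→  2·4 = 8  −1 ⇒ G_1=7
G_1=7  [base 4] 4 + 3  →[4↦5]→  5 + 3 = 8  −1 ⇒ G_2=7

ω + 3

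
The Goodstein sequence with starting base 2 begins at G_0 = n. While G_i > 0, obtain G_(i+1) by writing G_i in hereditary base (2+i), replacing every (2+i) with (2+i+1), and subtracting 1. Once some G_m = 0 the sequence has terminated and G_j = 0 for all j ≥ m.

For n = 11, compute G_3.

15627

G_0 = 11. HB_2(11) = 2^(2 + 1) + 2 + 1. Bump = 85. G_1 = 84.
G_1 = 84. HB_3(84) = 3^(3 + 1) + 3. Bump = 1028. G_2 = 1027.
G_2 = 1027. HB_4(1027) = 4^(4 + 1) + 3. Bump = 15628. G_3 = 15627.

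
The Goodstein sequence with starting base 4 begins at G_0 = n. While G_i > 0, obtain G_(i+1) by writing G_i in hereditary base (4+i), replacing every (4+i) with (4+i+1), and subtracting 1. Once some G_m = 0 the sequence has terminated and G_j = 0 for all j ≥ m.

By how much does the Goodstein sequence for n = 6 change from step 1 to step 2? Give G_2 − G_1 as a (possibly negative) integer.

0

6 —HB4→ 4 + 2 —bump→ 5 + 2 = 7 —(−1)→ 6
6 —HB5→ 5 + 1 —bump→ 6 + 1 = 7 —(−1)→ 6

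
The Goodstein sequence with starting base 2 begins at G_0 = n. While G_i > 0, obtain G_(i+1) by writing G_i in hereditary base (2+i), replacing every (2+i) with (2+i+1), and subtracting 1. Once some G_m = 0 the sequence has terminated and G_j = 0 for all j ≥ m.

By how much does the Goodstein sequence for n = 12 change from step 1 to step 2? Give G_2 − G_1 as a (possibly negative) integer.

G_0=12  [base 2] 2^(2 + 1) + 2^2  →[2↦3]→  3^(3 + 1) + 3^3 = 108  −1 ⇒ G_1=107
G_1=107  [base 3] 3^(3 + 1) + 2·3^2 + 2·3 + 2  →[3↦4]→  4^(4 + 1) + 2·4^2 + 2·4 + 2 = 1066  −1 ⇒ G_2=1065

958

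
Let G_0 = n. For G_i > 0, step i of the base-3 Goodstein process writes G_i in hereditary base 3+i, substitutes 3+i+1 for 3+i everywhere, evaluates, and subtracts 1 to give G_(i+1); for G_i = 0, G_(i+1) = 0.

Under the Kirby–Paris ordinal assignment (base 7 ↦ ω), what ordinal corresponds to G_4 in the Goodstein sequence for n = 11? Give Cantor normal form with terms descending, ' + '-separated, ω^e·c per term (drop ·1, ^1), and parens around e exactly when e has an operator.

G_0=11  [base 3] 3^2 + 2  →[3↦4]→  4^2 + 2 = 18  −1 ⇒ G_1=17
G_1=17  [base 4] 4^2 + 1  →[4↦5]→  5^2 + 1 = 26  −1 ⇒ G_2=25
G_2=25  [base 5] 5^2  →[5↦6]→  6^2 = 36  −1 ⇒ G_3=35
G_3=35  [base 6] 5·6 + 5  →[6↦7]→  5·7 + 5 = 40  −1 ⇒ G_4=39
G_4=39  [base 7] 5·7 + 4  →[7↦8]→  5·8 + 4 = 44  −1 ⇒ G_5=43

ω·5 + 4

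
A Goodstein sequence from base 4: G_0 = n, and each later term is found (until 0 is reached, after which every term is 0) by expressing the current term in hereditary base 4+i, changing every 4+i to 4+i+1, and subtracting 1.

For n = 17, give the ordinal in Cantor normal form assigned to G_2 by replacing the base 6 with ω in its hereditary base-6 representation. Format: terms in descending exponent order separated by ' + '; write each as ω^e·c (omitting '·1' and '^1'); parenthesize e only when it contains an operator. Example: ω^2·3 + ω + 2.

G_0 = 17. HB_4(17) = 4^2 + 1. Bump = 26. G_1 = 25.
G_1 = 25. HB_5(25) = 5^2. Bump = 36. G_2 = 35.

ω·5 + 5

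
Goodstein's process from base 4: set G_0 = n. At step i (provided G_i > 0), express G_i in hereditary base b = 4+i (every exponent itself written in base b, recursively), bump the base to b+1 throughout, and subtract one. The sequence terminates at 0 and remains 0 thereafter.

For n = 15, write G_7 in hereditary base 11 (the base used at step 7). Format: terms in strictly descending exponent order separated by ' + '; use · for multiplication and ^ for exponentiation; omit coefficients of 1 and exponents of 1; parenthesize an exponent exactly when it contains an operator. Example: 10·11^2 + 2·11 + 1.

base 4: 15 = 3·4 + 3; at 5: 3·5 + 3 = 18; next = 17
base 5: 17 = 3·5 + 2; at 6: 3·6 + 2 = 20; next = 19
base 6: 19 = 3·6 + 1; at 7: 3·7 + 1 = 22; next = 21
base 7: 21 = 3·7; at 8: 3·8 = 24; next = 23
base 8: 23 = 2·8 + 7; at 9: 2·9 + 7 = 25; next = 24
base 9: 24 = 2·9 + 6; at 10: 2·10 + 6 = 26; next = 25
base 10: 25 = 2·10 + 5; at 11: 2·11 + 5 = 27; next = 26
base 11: 26 = 2·11 + 4; at 12: 2·12 + 4 = 28; next = 27

2·11 + 4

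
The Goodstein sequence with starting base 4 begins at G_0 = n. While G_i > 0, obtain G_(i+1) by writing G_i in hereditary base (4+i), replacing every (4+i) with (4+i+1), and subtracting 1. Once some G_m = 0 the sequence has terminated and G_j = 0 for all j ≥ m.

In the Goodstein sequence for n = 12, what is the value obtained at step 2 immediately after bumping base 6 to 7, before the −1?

G_0 = 12. HB_4(12) = 3·4. Bump = 15. G_1 = 14.
G_1 = 14. HB_5(14) = 2·5 + 4. Bump = 16. G_2 = 15.
G_2 = 15. HB_6(15) = 2·6 + 3. Bump = 17. G_3 = 16.

17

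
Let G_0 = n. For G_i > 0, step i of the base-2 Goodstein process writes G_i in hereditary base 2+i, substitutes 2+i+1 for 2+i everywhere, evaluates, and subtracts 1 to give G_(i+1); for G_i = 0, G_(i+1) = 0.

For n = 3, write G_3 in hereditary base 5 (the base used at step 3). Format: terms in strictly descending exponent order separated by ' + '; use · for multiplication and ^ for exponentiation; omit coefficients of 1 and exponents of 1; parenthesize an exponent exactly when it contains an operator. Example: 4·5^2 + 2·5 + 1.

2

i=0: 3 = 2 + 1 (b=2); 2→3: 3 + 1 = 4; 4−1 = 3
i=1: 3 = 3 (b=3); 3→4: 4 = 4; 4−1 = 3
i=2: 3 = 3 (b=4); 4→5: 3 = 3; 3−1 = 2
i=3: 2 = 2 (b=5); 5→6: 2 = 2; 2−1 = 1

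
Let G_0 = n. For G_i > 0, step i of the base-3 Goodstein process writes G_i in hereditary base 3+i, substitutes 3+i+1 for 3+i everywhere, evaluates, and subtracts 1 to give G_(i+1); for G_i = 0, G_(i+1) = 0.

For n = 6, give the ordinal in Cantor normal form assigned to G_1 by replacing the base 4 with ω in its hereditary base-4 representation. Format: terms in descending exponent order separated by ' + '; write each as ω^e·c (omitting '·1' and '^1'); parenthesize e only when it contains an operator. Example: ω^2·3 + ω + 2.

ω + 3

[0] 6 ≡ 2·3 (base 3). Lift 4: 8. −1: 7.
[1] 7 ≡ 4 + 3 (base 4). Lift 5: 8. −1: 7.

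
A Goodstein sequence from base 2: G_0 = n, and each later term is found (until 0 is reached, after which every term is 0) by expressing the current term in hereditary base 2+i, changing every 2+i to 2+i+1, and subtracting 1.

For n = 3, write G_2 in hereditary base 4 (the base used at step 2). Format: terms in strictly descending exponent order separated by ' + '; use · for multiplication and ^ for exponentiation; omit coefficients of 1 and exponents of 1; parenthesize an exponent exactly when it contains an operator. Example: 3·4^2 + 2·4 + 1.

step 0: 3 = 2 + 1; sub 3 for 2: 3 + 1; = 4; G_1 = 4−1 = 3
step 1: 3 = 3; sub 4 for 3: 4; = 4; G_2 = 4−1 = 3
step 2: 3 = 3; sub 5 for 4: 3; = 3; G_3 = 3−1 = 2

3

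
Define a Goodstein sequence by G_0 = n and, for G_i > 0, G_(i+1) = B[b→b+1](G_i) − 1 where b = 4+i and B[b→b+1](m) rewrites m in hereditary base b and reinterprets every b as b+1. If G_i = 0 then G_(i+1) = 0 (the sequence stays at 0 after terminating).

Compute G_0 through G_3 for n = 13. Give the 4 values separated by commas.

13, 15, 17, 18

step 0: 13 = 3·4 + 1; sub 5 for 4: 3·5 + 1; = 16; G_1 = 16−1 = 15
step 1: 15 = 3·5; sub 6 for 5: 3·6; = 18; G_2 = 18−1 = 17
step 2: 17 = 2·6 + 5; sub 7 for 6: 2·7 + 5; = 19; G_3 = 19−1 = 18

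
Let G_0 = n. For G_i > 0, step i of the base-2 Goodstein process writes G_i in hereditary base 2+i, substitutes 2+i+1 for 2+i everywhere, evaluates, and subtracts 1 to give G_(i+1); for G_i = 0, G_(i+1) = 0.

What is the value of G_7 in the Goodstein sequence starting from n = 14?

G_0=14  [base 2] 2^(2 + 1) + 2^2 + 2  →[2↦3]→  3^(3 + 1) + 3^3 + 3 = 111  −1 ⇒ G_1=110
G_1=110  [base 3] 3^(3 + 1) + 3^3 + 2  →[3↦4]→  4^(4 + 1) + 4^4 + 2 = 1282  −1 ⇒ G_2=1281
G_2=1281  [base 4] 4^(4 + 1) + 4^4 + 1  →[4↦5]→  5^(5 + 1) + 5^5 + 1 = 18751  −1 ⇒ G_3=18750
G_3=18750  [base 5] 5^(5 + 1) + 5^5  →[5↦6]→  6^(6 + 1) + 6^6 = 326592  −1 ⇒ G_4=326591
G_4=326591  [base 6] 6^(6 + 1) + 5·6^5 + 5·6^4 + 5·6^3 + 5·6^2 + 5·6 + 5  →[6↦7]→  7^(7 + 1) + 5·7^5 + 5·7^4 + 5·7^3 + 5·7^2 + 5·7 + 5 = 5862841  −1 ⇒ G_5=5862840
G_5=5862840  [base 7] 7^(7 + 1) + 5·7^5 + 5·7^4 + 5·7^3 + 5·7^2 + 5·7 + 4  →[7↦8]→  8^(8 + 1) + 5·8^5 + 5·8^4 + 5·8^3 + 5·8^2 + 5·8 + 4 = 134404972  −1 ⇒ G_6=134404971
G_6=134404971  [base 8] 8^(8 + 1) + 5·8^5 + 5·8^4 + 5·8^3 + 5·8^2 + 5·8 + 3  →[8↦9]→  9^(9 + 1) + 5·9^5 + 5·9^4 + 5·9^3 + 5·9^2 + 5·9 + 3 = 3487116549  −1 ⇒ G_7=3487116548
G_7=3487116548  [base 9] 9^(9 + 1) + 5·9^5 + 5·9^4 + 5·9^3 + 5·9^2 + 5·9 + 2  →[9↦10]→  10^(10 + 1) + 5·10^5 + 5·10^4 + 5·10^3 + 5·10^2 + 5·10 + 2 = 100000555552  −1 ⇒ G_8=100000555551

3487116548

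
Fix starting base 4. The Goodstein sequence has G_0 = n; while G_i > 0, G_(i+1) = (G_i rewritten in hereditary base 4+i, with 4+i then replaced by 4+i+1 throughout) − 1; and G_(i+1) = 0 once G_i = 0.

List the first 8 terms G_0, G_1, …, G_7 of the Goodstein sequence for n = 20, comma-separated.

20, 29, 39, 51, 65, 81, 99, 107

(0) 20|_4 = 4^2 + 4 ↦ 5^2 + 5|_5 = 30 ⇒ 29
(1) 29|_5 = 5^2 + 4 ↦ 6^2 + 4|_6 = 40 ⇒ 39
(2) 39|_6 = 6^2 + 3 ↦ 7^2 + 3|_7 = 52 ⇒ 51
(3) 51|_7 = 7^2 + 2 ↦ 8^2 + 2|_8 = 66 ⇒ 65
(4) 65|_8 = 8^2 + 1 ↦ 9^2 + 1|_9 = 82 ⇒ 81
(5) 81|_9 = 9^2 ↦ 10^2|_10 = 100 ⇒ 99
(6) 99|_10 = 9·10 + 9 ↦ 9·11 + 9|_11 = 108 ⇒ 107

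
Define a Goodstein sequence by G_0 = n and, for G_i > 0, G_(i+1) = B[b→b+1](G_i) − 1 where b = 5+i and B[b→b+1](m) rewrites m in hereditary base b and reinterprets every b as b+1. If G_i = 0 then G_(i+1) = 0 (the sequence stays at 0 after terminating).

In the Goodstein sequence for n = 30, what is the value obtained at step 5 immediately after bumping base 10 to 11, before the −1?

122

i=0: 30 = 5^2 + 5 (b=5); 5→6: 6^2 + 6 = 42; 42−1 = 41
i=1: 41 = 6^2 + 5 (b=6); 6→7: 7^2 + 5 = 54; 54−1 = 53
i=2: 53 = 7^2 + 4 (b=7); 7→8: 8^2 + 4 = 68; 68−1 = 67
i=3: 67 = 8^2 + 3 (b=8); 8→9: 9^2 + 3 = 84; 84−1 = 83
i=4: 83 = 9^2 + 2 (b=9); 9→10: 10^2 + 2 = 102; 102−1 = 101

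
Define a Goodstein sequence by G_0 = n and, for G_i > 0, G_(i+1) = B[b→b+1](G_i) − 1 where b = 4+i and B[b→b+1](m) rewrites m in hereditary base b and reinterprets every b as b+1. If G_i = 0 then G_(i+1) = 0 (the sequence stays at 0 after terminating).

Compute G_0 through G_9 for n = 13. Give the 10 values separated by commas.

i=0: 13 = 3·4 + 1 (b=4); 4→5: 3·5 + 1 = 16; 16−1 = 15
i=1: 15 = 3·5 (b=5); 5→6: 3·6 = 18; 18−1 = 17
i=2: 17 = 2·6 + 5 (b=6); 6→7: 2·7 + 5 = 19; 19−1 = 18
i=3: 18 = 2·7 + 4 (b=7); 7→8: 2·8 + 4 = 20; 20−1 = 19
i=4: 19 = 2·8 + 3 (b=8); 8→9: 2·9 + 3 = 21; 21−1 = 20
i=5: 20 = 2·9 + 2 (b=9); 9→10: 2·10 + 2 = 22; 22−1 = 21
i=6: 21 = 2·10 + 1 (b=10); 10→11: 2·11 + 1 = 23; 23−1 = 22
i=7: 22 = 2·11 (b=11); 11→12: 2·12 = 24; 24−1 = 23
i=8: 23 = 12 + 11 (b=12); 12→13: 13 + 11 = 24; 24−1 = 23

13, 15, 17, 18, 19, 20, 21, 22, 23, 23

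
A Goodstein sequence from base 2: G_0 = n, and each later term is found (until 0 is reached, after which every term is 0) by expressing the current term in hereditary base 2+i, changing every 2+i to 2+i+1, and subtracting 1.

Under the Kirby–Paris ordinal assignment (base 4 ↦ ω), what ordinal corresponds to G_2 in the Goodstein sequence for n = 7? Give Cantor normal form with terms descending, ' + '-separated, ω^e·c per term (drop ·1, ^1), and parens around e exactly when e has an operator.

ω^ω + 3

step 0: 7 = 2^2 + 2 + 1; sub 3 for 2: 3^3 + 3 + 1; = 31; G_1 = 31−1 = 30
step 1: 30 = 3^3 + 3; sub 4 for 3: 4^4 + 4; = 260; G_2 = 260−1 = 259
step 2: 259 = 4^4 + 3; sub 5 for 4: 5^5 + 3; = 3128; G_3 = 3128−1 = 3127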